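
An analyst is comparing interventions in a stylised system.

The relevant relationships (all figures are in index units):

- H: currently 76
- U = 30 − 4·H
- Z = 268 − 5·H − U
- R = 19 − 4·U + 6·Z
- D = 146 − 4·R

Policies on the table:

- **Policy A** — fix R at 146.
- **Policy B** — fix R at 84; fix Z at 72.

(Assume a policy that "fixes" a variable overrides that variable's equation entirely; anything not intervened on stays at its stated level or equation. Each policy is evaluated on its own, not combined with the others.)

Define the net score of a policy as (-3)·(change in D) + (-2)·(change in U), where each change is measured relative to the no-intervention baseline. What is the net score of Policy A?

Baseline:
  H = 76
  U = 30 − 4·76 = -274
  Z = 268 − 5·76 − (-274) = 162
  R = 19 − 4·(-274) + 6·162 = 2087
  D = 146 − 4·2087 = -8202
Policy A (R := 146):
  H = 76
  U = 30 − 4·76 = -274
  Z = 268 − 5·76 − (-274) = 162
  R = 146
  D = 146 − 4·146 = -438
ΔD = -438 − (-8202) = 7764; ΔU = -274 − (-274) = 0
Score = (-3)·7764 + (-2)·0 = -23292

-23292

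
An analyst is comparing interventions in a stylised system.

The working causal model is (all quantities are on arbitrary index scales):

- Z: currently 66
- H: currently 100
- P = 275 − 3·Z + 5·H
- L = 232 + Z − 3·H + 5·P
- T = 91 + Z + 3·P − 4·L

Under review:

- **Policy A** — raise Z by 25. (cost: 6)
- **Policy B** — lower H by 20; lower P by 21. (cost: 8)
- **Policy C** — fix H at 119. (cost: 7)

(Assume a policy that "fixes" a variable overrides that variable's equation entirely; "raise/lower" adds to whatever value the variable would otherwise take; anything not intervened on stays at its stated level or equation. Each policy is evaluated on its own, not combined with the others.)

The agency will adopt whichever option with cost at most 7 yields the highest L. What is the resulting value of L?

Policy A (Z + 25):
  Z = 66 + 25 = 91
  H = 100
  P = 275 − 3·91 + 5·100 = 502
  L = 232 + 91 − 3·100 + 5·502 = 2533
Policy C (H := 119):
  Z = 66
  H = 119
  P = 275 − 3·66 + 5·119 = 672
  L = 232 + 66 − 3·119 + 5·672 = 3301
Comparing — Policy A: L=2533, Policy C: L=3301. Highest is 3301 (Policy C).

3301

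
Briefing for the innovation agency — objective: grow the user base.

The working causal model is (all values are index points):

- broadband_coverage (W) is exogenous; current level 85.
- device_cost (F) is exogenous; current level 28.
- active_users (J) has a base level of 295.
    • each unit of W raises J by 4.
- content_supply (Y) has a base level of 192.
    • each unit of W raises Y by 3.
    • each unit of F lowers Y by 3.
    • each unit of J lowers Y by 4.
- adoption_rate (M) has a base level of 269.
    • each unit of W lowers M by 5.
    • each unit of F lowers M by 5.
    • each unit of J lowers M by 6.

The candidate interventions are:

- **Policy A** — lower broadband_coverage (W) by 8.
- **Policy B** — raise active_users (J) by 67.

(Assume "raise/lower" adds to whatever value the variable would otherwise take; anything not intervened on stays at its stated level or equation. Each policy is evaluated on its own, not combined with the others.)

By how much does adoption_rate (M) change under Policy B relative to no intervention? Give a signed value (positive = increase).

-402

Baseline:
  W = 85
  F = 28
  J = 295 + 4·85 = 635
  M = 269 − 5·85 − 5·28 − 6·635 = -4106
Policy B (J + 67):
  W = 85
  F = 28
  J = 295 + 4·85 (+67 from intervention) = 702
  M = 269 − 5·85 − 5·28 − 6·702 = -4508
Change in M: -4508 − (-4106) = -402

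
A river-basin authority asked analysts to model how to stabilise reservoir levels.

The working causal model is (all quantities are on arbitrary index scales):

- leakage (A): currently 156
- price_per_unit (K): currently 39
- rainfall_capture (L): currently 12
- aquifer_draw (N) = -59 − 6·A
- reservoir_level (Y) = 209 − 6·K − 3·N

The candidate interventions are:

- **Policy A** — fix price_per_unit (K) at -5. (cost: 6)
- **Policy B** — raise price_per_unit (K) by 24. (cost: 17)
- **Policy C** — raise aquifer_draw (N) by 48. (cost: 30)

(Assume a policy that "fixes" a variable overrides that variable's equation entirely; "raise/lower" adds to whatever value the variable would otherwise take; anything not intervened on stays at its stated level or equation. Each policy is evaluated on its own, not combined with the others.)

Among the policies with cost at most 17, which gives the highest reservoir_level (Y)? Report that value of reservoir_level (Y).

Policy A (K := -5):
  A = 156
  K = -5
  N = -59 − 6·156 = -995
  Y = 209 − 6·(-5) − 3·(-995) = 3224
Policy B (K + 24):
  A = 156
  K = 39 + 24 = 63
  N = -59 − 6·156 = -995
  Y = 209 − 6·63 − 3·(-995) = 2816
Comparing — Policy A: Y=3224, Policy B: Y=2816. Highest is 3224 (Policy A).

3224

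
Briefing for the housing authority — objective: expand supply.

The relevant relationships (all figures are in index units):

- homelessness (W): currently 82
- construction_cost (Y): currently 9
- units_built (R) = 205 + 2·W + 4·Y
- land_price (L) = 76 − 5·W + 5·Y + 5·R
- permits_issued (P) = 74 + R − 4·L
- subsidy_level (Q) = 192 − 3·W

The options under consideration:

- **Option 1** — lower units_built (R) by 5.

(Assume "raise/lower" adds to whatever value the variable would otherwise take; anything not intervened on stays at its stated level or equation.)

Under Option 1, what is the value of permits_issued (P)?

Option 1 (R − 5):
  W = 82
  Y = 9
  R = 205 + 2·82 + 4·9 (−5 from intervention) = 400
  L = 76 − 5·82 + 5·9 + 5·400 = 1711
  P = 74 + 400 − 4·1711 = -6370

-6370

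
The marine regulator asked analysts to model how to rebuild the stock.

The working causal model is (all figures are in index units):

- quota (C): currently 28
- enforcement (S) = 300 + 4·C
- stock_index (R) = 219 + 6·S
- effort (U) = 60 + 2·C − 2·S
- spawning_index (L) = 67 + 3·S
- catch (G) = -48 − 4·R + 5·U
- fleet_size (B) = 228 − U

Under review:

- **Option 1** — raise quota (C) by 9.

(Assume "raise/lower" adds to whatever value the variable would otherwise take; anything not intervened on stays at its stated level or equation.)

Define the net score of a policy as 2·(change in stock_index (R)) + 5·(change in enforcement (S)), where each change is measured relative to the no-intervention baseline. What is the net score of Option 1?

612

Baseline:
  C = 28
  S = 300 + 4·28 = 412
  R = 219 + 6·412 = 2691
Option 1 (C + 9):
  C = 28 + 9 = 37
  S = 300 + 4·37 = 448
  R = 219 + 6·448 = 2907
ΔR = 2907 − 2691 = 216; ΔS = 448 − 412 = 36
Score = 2·216 + 5·36 = 612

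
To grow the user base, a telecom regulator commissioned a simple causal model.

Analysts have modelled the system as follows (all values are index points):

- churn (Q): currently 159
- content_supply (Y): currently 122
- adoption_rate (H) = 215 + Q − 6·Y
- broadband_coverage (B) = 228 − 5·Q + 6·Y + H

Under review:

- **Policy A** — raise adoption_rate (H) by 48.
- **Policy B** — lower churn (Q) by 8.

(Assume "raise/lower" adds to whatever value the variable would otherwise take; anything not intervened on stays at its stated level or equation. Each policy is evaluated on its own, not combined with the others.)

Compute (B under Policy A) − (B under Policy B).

Policy A (H + 48):
  Q = 159
  Y = 122
  H = 215 + 159 − 6·122 (+48 from intervention) = -310
  B = 228 − 5·159 + 6·122 + (-310) = -145
Policy B (Q − 8):
  Q = 159 − 8 = 151
  Y = 122
  H = 215 + 151 − 6·122 = -366
  B = 228 − 5·151 + 6·122 + (-366) = -161
B: -145 − (-161) = 16

16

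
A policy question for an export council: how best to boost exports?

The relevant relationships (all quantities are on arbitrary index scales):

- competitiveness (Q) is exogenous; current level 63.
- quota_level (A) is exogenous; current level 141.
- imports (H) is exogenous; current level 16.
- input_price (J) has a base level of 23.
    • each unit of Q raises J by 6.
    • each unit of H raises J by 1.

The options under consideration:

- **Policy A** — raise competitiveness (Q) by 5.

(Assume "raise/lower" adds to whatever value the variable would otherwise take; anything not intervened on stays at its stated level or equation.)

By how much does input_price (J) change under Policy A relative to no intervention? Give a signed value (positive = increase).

Baseline:
  Q = 63
  H = 16
  J = 23 + 6·63 + 16 = 417
Policy A (Q + 5):
  Q = 63 + 5 = 68
  H = 16
  J = 23 + 6·68 + 16 = 447
Change in J: 447 − 417 = 30

30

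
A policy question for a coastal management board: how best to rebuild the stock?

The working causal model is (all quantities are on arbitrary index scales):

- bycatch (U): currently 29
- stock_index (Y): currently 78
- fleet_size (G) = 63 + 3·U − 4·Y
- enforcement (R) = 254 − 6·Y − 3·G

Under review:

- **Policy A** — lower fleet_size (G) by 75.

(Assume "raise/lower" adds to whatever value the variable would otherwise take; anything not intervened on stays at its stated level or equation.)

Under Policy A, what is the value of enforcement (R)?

497

Policy A (G − 75):
  U = 29
  Y = 78
  G = 63 + 3·29 − 4·78 (−75 from intervention) = -237
  R = 254 − 6·78 − 3·(-237) = 497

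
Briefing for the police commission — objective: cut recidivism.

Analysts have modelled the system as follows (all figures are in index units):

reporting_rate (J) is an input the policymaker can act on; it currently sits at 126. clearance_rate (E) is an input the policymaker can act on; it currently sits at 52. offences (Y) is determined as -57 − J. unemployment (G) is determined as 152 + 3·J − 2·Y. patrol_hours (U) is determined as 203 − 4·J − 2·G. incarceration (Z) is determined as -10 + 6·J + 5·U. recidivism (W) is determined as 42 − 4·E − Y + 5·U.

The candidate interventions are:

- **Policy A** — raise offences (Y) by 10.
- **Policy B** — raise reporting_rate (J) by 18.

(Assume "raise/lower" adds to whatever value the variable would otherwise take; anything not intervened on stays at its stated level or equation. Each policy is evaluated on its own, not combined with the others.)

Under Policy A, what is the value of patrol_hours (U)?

Policy A (Y + 10):
  J = 126
  Y = -57 − 126 (+10 from intervention) = -173
  G = 152 + 3·126 − 2·(-173) = 876
  U = 203 − 4·126 − 2·876 = -2053

-2053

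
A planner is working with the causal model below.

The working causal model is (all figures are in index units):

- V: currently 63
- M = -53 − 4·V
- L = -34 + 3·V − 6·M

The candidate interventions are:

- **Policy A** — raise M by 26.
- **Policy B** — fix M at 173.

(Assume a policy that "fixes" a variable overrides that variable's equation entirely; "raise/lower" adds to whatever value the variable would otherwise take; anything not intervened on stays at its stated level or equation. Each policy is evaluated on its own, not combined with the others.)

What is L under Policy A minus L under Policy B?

2712

Policy A (M + 26):
  V = 63
  M = -53 − 4·63 (+26 from intervention) = -279
  L = -34 + 3·63 − 6·(-279) = 1829
Policy B (M := 173):
  V = 63
  M = 173
  L = -34 + 3·63 − 6·173 = -883
L: 1829 − (-883) = 2712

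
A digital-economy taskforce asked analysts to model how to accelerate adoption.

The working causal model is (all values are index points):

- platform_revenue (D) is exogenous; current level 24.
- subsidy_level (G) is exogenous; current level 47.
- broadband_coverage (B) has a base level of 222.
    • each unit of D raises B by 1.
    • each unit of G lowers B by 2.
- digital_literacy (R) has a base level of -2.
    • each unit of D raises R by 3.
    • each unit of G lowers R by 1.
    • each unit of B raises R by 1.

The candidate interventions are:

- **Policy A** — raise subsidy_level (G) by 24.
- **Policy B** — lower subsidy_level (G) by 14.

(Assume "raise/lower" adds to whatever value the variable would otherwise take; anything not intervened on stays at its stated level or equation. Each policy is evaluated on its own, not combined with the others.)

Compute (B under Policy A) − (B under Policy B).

Policy A (G + 24):
  D = 24
  G = 47 + 24 = 71
  B = 222 + 24 − 2·71 = 104
Policy B (G − 14):
  D = 24
  G = 47 − 14 = 33
  B = 222 + 24 − 2·33 = 180
B: 104 − 180 = -76

-76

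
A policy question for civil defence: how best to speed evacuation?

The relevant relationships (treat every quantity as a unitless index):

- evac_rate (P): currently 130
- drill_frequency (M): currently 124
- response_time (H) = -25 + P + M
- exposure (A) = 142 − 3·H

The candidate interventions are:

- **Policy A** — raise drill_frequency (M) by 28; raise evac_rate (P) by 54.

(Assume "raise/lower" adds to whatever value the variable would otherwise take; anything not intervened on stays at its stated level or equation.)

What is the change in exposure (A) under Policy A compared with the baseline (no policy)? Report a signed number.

Baseline:
  P = 130
  M = 124
  H = -25 + 130 + 124 = 229
  A = 142 − 3·229 = -545
Policy A (M + 28, P + 54):
  P = 130 + 54 = 184
  M = 124 + 28 = 152
  H = -25 + 184 + 152 = 311
  A = 142 − 3·311 = -791
Change in A: -791 − (-545) = -246

-246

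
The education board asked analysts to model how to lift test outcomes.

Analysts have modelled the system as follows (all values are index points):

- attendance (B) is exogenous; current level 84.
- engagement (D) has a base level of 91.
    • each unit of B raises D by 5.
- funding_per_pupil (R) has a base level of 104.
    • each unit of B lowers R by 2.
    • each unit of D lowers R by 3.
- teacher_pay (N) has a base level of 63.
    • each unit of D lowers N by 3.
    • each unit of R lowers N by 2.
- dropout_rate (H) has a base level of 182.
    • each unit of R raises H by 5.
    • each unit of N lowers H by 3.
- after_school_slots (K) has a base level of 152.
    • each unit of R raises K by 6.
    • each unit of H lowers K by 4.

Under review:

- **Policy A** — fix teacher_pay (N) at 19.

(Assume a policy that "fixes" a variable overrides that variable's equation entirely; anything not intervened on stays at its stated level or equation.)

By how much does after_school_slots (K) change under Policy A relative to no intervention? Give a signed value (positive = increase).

Baseline:
  B = 84
  D = 91 + 5·84 = 511
  R = 104 − 2·84 − 3·511 = -1597
  N = 63 − 3·511 − 2·(-1597) = 1724
  H = 182 + 5·(-1597) − 3·1724 = -12975
  K = 152 + 6·(-1597) − 4·(-12975) = 42470
Policy A (N := 19):
  B = 84
  D = 91 + 5·84 = 511
  R = 104 − 2·84 − 3·511 = -1597
  N = 19
  H = 182 + 5·(-1597) − 3·19 = -7860
  K = 152 + 6·(-1597) − 4·(-7860) = 22010
Change in K: 22010 − 42470 = -20460

-20460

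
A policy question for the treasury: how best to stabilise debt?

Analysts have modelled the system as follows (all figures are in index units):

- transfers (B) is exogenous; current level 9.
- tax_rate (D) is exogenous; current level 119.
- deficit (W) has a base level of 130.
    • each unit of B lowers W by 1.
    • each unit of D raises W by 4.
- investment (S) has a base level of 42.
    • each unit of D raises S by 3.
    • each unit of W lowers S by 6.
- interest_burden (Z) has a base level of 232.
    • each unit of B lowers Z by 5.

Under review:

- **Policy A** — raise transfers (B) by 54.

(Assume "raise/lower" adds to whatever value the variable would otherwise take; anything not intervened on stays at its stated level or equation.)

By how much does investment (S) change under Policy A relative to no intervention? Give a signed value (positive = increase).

Baseline:
  B = 9
  D = 119
  W = 130 − 9 + 4·119 = 597
  S = 42 + 3·119 − 6·597 = -3183
Policy A (B + 54):
  B = 9 + 54 = 63
  D = 119
  W = 130 − 63 + 4·119 = 543
  S = 42 + 3·119 − 6·543 = -2859
Change in S: -2859 − (-3183) = 324

324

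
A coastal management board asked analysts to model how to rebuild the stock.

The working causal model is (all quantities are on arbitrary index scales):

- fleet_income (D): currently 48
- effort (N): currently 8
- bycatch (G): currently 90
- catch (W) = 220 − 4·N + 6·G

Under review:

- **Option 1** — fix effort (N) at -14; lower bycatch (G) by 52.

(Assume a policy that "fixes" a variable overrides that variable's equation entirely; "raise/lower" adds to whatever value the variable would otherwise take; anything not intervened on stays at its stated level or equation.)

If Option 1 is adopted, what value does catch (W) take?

504

Option 1 (N := -14, G − 52):
  N = -14
  G = 90 − 52 = 38
  W = 220 − 4·(-14) + 6·38 = 504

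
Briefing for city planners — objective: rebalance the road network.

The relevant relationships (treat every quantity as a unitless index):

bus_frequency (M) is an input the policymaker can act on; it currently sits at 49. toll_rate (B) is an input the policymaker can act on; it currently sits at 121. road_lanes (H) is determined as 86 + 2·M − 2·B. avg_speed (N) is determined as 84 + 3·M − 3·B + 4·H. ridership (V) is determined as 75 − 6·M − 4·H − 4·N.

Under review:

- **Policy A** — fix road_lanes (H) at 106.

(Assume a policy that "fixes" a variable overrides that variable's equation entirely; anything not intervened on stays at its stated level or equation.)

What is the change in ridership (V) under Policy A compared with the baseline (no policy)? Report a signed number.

Baseline:
  M = 49
  B = 121
  H = 86 + 2·49 − 2·121 = -58
  N = 84 + 3·49 − 3·121 + 4·(-58) = -364
  V = 75 − 6·49 − 4·(-58) − 4·(-364) = 1469
Policy A (H := 106):
  M = 49
  B = 121
  H = 106
  N = 84 + 3·49 − 3·121 + 4·106 = 292
  V = 75 − 6·49 − 4·106 − 4·292 = -1811
Change in V: -1811 − 1469 = -3280

-3280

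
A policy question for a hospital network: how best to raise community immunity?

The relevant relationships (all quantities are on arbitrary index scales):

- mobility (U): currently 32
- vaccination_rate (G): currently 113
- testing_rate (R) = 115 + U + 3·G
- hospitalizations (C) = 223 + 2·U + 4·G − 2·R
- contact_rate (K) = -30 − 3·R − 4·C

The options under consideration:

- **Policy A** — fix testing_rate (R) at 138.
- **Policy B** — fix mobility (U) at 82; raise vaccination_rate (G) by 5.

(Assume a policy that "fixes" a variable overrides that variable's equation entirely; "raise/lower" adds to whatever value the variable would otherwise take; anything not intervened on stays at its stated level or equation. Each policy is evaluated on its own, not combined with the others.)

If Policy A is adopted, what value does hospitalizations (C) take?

463

Policy A (R := 138):
  U = 32
  G = 113
  R = 138
  C = 223 + 2·32 + 4·113 − 2·138 = 463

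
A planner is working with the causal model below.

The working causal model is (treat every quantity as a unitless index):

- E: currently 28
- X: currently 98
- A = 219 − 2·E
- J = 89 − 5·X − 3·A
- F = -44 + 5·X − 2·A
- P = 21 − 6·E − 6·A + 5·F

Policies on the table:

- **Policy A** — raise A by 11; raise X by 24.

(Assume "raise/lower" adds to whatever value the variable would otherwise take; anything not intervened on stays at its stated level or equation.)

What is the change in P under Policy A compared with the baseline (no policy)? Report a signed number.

Baseline:
  E = 28
  X = 98
  A = 219 − 2·28 = 163
  F = -44 + 5·98 − 2·163 = 120
  P = 21 − 6·28 − 6·163 + 5·120 = -525
Policy A (A + 11, X + 24):
  E = 28
  X = 98 + 24 = 122
  A = 219 − 2·28 (+11 from intervention) = 174
  F = -44 + 5·122 − 2·174 = 218
  P = 21 − 6·28 − 6·174 + 5·218 = -101
Change in P: -101 − (-525) = 424

424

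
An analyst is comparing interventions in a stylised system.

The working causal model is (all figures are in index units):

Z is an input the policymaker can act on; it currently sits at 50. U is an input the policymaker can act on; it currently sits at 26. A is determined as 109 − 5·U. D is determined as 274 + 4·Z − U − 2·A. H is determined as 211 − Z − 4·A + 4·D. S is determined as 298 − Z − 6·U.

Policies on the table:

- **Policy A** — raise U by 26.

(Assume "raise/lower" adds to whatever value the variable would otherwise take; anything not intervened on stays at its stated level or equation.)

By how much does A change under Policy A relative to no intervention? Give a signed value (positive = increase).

Baseline:
  U = 26
  A = 109 − 5·26 = -21
Policy A (U + 26):
  U = 26 + 26 = 52
  A = 109 − 5·52 = -151
Change in A: -151 − (-21) = -130

-130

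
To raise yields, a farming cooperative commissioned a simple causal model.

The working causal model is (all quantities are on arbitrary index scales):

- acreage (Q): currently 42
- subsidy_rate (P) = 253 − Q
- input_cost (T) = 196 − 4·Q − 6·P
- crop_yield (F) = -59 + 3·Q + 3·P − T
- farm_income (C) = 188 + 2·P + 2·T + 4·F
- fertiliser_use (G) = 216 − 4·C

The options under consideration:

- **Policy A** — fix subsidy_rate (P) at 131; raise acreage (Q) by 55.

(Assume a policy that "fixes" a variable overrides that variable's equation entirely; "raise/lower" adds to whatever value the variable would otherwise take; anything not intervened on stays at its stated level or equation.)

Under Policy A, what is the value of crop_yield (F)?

1603

Policy A (P := 131, Q + 55):
  Q = 42 + 55 = 97
  P = 131
  T = 196 − 4·97 − 6·131 = -978
  F = -59 + 3·97 + 3·131 − (-978) = 1603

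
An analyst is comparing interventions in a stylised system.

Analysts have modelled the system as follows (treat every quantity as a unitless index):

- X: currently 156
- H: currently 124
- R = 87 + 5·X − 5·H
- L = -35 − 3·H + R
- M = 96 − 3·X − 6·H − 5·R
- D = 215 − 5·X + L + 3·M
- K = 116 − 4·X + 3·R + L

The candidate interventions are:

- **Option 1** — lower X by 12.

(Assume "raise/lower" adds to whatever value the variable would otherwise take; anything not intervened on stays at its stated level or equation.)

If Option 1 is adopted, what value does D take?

-6770

Option 1 (X − 12):
  X = 156 − 12 = 144
  H = 124
  R = 87 + 5·144 − 5·124 = 187
  L = -35 − 3·124 + 187 = -220
  M = 96 − 3·144 − 6·124 − 5·187 = -2015
  D = 215 − 5·144 + (-220) + 3·(-2015) = -6770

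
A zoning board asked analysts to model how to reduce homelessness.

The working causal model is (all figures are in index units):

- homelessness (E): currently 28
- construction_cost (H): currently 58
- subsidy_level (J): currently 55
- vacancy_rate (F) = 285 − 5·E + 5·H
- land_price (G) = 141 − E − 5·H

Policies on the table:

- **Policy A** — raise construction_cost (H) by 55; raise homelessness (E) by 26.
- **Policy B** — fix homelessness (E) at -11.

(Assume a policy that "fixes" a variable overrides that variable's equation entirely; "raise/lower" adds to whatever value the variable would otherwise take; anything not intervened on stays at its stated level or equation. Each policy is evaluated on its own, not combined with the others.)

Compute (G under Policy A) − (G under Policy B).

-340

Policy A (H + 55, E + 26):
  E = 28 + 26 = 54
  H = 58 + 55 = 113
  G = 141 − 54 − 5·113 = -478
Policy B (E := -11):
  E = -11
  H = 58
  G = 141 − (-11) − 5·58 = -138
G: -478 − (-138) = -340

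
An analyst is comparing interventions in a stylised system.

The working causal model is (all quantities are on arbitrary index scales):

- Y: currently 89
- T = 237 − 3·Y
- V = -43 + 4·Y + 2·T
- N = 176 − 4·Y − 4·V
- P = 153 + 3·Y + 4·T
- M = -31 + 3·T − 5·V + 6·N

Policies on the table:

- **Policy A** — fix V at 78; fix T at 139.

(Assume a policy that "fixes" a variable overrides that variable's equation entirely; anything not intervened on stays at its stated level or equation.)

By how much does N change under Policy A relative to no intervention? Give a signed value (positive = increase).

700

Baseline:
  Y = 89
  T = 237 − 3·89 = -30
  V = -43 + 4·89 + 2·(-30) = 253
  N = 176 − 4·89 − 4·253 = -1192
Policy A (V := 78, T := 139):
  Y = 89
  T = 139
  V = 78
  N = 176 − 4·89 − 4·78 = -492
Change in N: -492 − (-1192) = 700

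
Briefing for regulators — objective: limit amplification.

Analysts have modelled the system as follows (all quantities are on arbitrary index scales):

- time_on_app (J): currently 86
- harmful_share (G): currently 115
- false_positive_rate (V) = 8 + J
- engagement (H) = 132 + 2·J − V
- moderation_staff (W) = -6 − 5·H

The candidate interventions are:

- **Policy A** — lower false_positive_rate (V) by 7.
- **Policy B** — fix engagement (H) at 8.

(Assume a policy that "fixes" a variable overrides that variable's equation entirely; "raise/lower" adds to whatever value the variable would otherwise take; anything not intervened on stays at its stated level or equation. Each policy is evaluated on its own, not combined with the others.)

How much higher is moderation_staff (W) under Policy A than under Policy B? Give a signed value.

Policy A (V − 7):
  J = 86
  V = 8 + 86 (−7 from intervention) = 87
  H = 132 + 2·86 − 87 = 217
  W = -6 − 5·217 = -1091
Policy B (H := 8):
  J = 86
  V = 8 + 86 = 94
  H = 8
  W = -6 − 5·8 = -46
W: -1091 − (-46) = -1045

-1045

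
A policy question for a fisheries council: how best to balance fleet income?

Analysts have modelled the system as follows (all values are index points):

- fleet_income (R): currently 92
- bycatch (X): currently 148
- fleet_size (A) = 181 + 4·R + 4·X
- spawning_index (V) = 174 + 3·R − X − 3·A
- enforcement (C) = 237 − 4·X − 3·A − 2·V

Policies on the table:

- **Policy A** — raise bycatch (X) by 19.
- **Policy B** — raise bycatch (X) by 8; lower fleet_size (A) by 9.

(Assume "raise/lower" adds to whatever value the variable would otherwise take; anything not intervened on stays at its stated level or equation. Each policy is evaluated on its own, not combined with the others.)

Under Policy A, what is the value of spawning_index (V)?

-3368

Policy A (X + 19):
  R = 92
  X = 148 + 19 = 167
  A = 181 + 4·92 + 4·167 = 1217
  V = 174 + 3·92 − 167 − 3·1217 = -3368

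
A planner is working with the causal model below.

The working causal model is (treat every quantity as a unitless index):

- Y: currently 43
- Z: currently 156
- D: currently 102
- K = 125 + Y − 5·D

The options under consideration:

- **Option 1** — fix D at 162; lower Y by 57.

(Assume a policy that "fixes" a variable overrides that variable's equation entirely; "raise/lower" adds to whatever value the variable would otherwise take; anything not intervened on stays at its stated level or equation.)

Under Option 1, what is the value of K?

-699

Option 1 (D := 162, Y − 57):
  Y = 43 − 57 = -14
  D = 162
  K = 125 + (-14) − 5·162 = -699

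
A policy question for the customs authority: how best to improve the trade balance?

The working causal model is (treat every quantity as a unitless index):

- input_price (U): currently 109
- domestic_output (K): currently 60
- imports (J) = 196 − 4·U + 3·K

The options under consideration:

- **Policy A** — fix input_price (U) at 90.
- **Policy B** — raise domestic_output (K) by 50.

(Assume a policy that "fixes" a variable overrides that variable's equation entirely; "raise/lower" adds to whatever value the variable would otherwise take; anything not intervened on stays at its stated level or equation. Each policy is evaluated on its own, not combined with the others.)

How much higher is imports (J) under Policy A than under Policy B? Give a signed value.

Policy A (U := 90):
  U = 90
  K = 60
  J = 196 − 4·90 + 3·60 = 16
Policy B (K + 50):
  U = 109
  K = 60 + 50 = 110
  J = 196 − 4·109 + 3·110 = 90
J: 16 − 90 = -74

-74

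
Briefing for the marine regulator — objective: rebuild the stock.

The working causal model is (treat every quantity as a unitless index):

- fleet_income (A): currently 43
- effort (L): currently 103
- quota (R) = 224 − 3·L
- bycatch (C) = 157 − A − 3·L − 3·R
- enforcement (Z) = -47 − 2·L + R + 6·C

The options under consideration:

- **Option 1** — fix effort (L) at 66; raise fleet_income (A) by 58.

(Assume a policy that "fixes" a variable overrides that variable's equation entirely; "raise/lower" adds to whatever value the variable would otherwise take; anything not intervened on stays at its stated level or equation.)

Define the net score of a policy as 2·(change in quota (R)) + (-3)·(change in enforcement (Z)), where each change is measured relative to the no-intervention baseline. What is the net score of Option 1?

4707

Baseline:
  A = 43
  L = 103
  R = 224 − 3·103 = -85
  C = 157 − 43 − 3·103 − 3·(-85) = 60
  Z = -47 − 2·103 + (-85) + 6·60 = 22
Option 1 (L := 66, A + 58):
  A = 43 + 58 = 101
  L = 66
  R = 224 − 3·66 = 26
  C = 157 − 101 − 3·66 − 3·26 = -220
  Z = -47 − 2·66 + 26 + 6·(-220) = -1473
ΔR = 26 − (-85) = 111; ΔZ = -1473 − 22 = -1495
Score = 2·111 + (-3)·(-1495) = 4707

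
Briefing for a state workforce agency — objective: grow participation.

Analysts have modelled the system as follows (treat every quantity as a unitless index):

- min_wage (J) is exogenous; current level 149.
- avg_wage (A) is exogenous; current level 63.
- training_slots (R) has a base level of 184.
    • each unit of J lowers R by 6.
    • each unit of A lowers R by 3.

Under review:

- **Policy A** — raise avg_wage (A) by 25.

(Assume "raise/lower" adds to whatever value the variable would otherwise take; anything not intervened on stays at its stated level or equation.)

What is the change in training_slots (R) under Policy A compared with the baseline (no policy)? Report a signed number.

-75

Baseline:
  J = 149
  A = 63
  R = 184 − 6·149 − 3·63 = -899
Policy A (A + 25):
  J = 149
  A = 63 + 25 = 88
  R = 184 − 6·149 − 3·88 = -974
Change in R: -974 − (-899) = -75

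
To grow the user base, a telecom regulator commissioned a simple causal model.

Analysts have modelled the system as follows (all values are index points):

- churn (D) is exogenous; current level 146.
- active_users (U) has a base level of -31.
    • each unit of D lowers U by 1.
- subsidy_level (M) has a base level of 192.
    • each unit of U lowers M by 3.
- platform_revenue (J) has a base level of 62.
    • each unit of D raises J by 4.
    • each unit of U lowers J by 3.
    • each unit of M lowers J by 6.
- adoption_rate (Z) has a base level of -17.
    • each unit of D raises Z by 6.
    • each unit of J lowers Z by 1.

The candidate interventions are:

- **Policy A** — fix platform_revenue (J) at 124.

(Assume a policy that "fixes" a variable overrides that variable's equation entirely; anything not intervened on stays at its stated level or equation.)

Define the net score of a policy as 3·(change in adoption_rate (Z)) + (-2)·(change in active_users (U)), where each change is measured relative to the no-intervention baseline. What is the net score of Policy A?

-9855

Baseline:
  D = 146
  U = -31 − 146 = -177
  M = 192 − 3·(-177) = 723
  J = 62 + 4·146 − 3·(-177) − 6·723 = -3161
  Z = -17 + 6·146 − (-3161) = 4020
Policy A (J := 124):
  D = 146
  U = -31 − 146 = -177
  M = 192 − 3·(-177) = 723
  J = 124
  Z = -17 + 6·146 − 124 = 735
ΔZ = 735 − 4020 = -3285; ΔU = -177 − (-177) = 0
Score = 3·(-3285) + (-2)·0 = -9855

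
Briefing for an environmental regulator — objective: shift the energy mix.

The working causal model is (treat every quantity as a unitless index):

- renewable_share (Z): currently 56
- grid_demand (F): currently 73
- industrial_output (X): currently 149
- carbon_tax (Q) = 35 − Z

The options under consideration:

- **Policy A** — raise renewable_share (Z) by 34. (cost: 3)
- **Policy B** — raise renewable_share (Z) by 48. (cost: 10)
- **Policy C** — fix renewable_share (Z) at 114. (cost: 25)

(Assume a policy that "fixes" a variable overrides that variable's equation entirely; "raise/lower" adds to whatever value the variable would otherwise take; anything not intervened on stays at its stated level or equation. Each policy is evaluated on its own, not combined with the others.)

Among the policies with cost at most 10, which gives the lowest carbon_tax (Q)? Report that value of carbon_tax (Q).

-69

Policy A (Z + 34):
  Z = 56 + 34 = 90
  Q = 35 − 90 = -55
Policy B (Z + 48):
  Z = 56 + 48 = 104
  Q = 35 − 104 = -69
Comparing — Policy A: Q=-55, Policy B: Q=-69. Lowest is -69 (Policy B).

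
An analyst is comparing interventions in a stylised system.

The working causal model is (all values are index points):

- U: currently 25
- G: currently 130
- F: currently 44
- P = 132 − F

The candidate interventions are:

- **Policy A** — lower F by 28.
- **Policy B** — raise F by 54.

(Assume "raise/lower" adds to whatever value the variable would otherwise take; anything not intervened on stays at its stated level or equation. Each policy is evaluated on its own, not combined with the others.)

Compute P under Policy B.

Policy B (F + 54):
  F = 44 + 54 = 98
  P = 132 − 98 = 34

34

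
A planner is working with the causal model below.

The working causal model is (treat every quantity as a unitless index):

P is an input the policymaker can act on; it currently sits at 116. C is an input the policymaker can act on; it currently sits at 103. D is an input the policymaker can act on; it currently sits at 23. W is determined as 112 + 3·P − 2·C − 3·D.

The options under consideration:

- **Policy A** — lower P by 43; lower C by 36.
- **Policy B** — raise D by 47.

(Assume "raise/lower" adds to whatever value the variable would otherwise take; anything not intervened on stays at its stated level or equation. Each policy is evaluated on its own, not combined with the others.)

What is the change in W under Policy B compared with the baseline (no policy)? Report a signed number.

-141

Baseline:
  P = 116
  C = 103
  D = 23
  W = 112 + 3·116 − 2·103 − 3·23 = 185
Policy B (D + 47):
  P = 116
  C = 103
  D = 23 + 47 = 70
  W = 112 + 3·116 − 2·103 − 3·70 = 44
Change in W: 44 − 185 = -141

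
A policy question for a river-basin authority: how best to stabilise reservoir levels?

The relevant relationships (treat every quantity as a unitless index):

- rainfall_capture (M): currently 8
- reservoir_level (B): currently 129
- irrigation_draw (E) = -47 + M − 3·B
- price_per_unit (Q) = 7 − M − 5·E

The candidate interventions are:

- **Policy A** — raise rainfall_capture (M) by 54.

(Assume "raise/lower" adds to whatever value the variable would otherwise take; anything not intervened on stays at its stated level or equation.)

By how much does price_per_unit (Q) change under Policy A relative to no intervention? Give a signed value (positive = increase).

-324

Baseline:
  M = 8
  B = 129
  E = -47 + 8 − 3·129 = -426
  Q = 7 − 8 − 5·(-426) = 2129
Policy A (M + 54):
  M = 8 + 54 = 62
  B = 129
  E = -47 + 62 − 3·129 = -372
  Q = 7 − 62 − 5·(-372) = 1805
Change in Q: 1805 − 2129 = -324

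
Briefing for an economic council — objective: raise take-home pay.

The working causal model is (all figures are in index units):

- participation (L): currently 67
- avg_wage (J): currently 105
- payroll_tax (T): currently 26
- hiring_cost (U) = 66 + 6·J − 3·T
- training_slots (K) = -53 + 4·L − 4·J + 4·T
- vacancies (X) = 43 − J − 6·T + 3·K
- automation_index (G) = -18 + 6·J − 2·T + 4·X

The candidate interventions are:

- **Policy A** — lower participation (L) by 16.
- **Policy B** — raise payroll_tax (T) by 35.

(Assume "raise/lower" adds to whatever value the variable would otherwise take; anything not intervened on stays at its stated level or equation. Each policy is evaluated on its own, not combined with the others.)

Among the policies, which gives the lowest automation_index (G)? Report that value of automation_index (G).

Policy A (L − 16):
  L = 67 − 16 = 51
  J = 105
  T = 26
  K = -53 + 4·51 − 4·105 + 4·26 = -165
  X = 43 − 105 − 6·26 + 3·(-165) = -713
  G = -18 + 6·105 − 2·26 + 4·(-713) = -2292
Policy B (T + 35):
  L = 67
  J = 105
  T = 26 + 35 = 61
  K = -53 + 4·67 − 4·105 + 4·61 = 39
  X = 43 − 105 − 6·61 + 3·39 = -311
  G = -18 + 6·105 − 2·61 + 4·(-311) = -754
Comparing — Policy A: G=-2292, Policy B: G=-754. Lowest is -2292 (Policy A).

-2292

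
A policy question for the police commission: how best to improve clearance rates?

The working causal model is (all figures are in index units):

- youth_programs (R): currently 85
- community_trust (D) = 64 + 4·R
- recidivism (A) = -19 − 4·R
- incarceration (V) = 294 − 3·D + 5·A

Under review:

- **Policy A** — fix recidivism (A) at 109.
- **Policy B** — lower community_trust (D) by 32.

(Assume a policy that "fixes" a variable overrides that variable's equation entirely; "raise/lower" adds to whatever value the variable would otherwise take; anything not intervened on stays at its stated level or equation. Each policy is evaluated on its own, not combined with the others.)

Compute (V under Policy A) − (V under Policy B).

Policy A (A := 109):
  R = 85
  D = 64 + 4·85 = 404
  A = 109
  V = 294 − 3·404 + 5·109 = -373
Policy B (D − 32):
  R = 85
  D = 64 + 4·85 (−32 from intervention) = 372
  A = -19 − 4·85 = -359
  V = 294 − 3·372 + 5·(-359) = -2617
V: -373 − (-2617) = 2244

2244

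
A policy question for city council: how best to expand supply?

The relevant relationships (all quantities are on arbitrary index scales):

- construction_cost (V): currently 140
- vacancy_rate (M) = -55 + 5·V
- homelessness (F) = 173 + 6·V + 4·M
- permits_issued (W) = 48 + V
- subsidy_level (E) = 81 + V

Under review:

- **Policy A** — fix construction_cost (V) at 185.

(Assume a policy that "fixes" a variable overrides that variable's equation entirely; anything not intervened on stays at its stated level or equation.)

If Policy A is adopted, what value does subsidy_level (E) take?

266

Policy A (V := 185):
  V = 185
  E = 81 + 185 = 266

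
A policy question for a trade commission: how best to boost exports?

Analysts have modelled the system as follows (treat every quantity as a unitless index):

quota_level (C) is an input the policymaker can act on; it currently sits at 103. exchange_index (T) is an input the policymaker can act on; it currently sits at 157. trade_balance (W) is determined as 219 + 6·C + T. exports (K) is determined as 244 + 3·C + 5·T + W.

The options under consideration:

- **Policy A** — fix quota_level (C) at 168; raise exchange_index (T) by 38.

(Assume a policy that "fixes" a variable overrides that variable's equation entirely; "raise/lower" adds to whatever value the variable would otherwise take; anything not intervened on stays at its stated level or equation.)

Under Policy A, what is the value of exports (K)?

Policy A (C := 168, T + 38):
  C = 168
  T = 157 + 38 = 195
  W = 219 + 6·168 + 195 = 1422
  K = 244 + 3·168 + 5·195 + 1422 = 3145

3145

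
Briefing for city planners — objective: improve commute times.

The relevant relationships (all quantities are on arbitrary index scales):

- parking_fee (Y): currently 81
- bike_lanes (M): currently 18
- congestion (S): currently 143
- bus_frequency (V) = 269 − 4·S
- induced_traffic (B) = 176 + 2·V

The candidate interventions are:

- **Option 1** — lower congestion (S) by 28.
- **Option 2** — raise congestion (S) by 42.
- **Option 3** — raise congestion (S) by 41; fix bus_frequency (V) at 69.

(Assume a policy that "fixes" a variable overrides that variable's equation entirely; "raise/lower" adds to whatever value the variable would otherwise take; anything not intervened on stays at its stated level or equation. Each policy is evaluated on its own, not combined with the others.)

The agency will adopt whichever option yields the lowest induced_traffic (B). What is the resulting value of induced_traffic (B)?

-766

Option 1 (S − 28):
  S = 143 − 28 = 115
  V = 269 − 4·115 = -191
  B = 176 + 2·(-191) = -206
Option 2 (S + 42):
  S = 143 + 42 = 185
  V = 269 − 4·185 = -471
  B = 176 + 2·(-471) = -766
Option 3 (S + 41, V := 69):
  S = 143 + 41 = 184
  V = 69
  B = 176 + 2·69 = 314
Comparing — Option 1: B=-206, Option 2: B=-766, Option 3: B=314. Lowest is -766 (Option 2).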